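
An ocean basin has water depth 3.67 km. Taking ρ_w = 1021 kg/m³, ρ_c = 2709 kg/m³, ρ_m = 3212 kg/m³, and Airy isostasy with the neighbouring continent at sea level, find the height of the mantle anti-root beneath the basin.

12.3 km

Balancing pressure at the compensation depth: replacing crust with seawater at the top is compensated by replacing crust with mantle at the base: d (ρ_c − ρ_w) = a (ρ_m − ρ_c).
a = d (ρ_c − ρ_w)/(ρ_m − ρ_c) = 3.67 km × 1688/503 = 12.3 km.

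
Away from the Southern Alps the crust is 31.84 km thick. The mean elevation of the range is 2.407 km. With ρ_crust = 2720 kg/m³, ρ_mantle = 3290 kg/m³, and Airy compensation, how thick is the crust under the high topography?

Root depth r = h ρ_c / (ρ_m − ρ_c) = 2.407 km × 2720 / 570 = 11.49 km.
Total thickness = T + h + r = 31.84 km + 2.407 km + 11.49 km = 45.7 km.

45.7 km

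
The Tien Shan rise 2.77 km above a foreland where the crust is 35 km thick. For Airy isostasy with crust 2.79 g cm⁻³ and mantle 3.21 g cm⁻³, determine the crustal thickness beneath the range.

56.2 km

Root depth r = h ρ_c / (ρ_m − ρ_c) = 2.77 km × 2.79 / 0.42 = 18.4 km.
Total thickness = T + h + r = 35 km + 2.77 km + 18.4 km = 56.2 km.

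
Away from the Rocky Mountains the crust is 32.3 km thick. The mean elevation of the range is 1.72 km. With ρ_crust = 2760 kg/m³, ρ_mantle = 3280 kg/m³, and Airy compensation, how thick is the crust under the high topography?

43.1 km

Root depth r = h ρ_c / (ρ_m − ρ_c) = 1.72 km × 2760 / 520 = 9.129 km.
Total thickness = T + h + r = 32.3 km + 1.72 km + 9.129 km = 43.1 km.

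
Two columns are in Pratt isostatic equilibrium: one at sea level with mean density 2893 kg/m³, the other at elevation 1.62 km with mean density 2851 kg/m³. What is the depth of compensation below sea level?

ρ_ref D = ρ (D + h) → D (ρ_ref − ρ) = ρ h.
D = ρ h/(ρ_ref − ρ) = 2851 × 1.62 km/(2893 − 2851) = 110 km.

110 km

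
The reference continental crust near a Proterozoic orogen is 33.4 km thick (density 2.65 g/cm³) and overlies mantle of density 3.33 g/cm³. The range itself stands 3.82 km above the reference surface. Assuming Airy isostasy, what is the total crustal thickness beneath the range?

Root depth r = h ρ_c / (ρ_m − ρ_c) = 3.82 km × 2.65 / 0.68 = 14.89 km.
Total thickness = T + h + r = 33.4 km + 3.82 km + 14.89 km = 52.1 km.

52.1 km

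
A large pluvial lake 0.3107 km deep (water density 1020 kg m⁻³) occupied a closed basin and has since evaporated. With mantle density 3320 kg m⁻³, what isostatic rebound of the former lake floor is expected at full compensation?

u = d ρ_w/ρ_m = 0.3107 km × 1020/3320 = 0.0955 km.

0.0955 km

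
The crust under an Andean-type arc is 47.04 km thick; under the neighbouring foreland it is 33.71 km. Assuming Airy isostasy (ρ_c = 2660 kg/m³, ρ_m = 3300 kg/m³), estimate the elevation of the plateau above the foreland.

2.59 km

Excess crust Δ = 47.04 km − 33.71 km = 13.33 km, split between elevation h and root r with h + r = Δ.
Airy balance ρ_c h = (ρ_m − ρ_c) r gives r = h ρ_c/(ρ_m − ρ_c), so h (1 + ρ_c/(ρ_m − ρ_c)) = Δ, i.e. h = Δ (ρ_m − ρ_c)/ρ_m.
h = 13.33 km × 640/3300 = 2.59 km.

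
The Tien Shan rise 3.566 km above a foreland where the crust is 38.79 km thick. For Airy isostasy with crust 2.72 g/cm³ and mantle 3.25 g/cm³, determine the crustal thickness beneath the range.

Root depth r = h ρ_c / (ρ_m − ρ_c) = 3.566 km × 2.72 / 0.53 = 18.3 km.
Total thickness = T + h + r = 38.79 km + 3.566 km + 18.3 km = 60.7 km.

60.7 km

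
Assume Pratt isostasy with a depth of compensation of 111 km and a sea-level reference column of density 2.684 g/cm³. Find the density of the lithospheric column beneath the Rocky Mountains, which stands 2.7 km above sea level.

Pratt balance: ρ_ref D = ρ (D + h).
ρ = ρ_ref D/(D + h) = 2.684 × 111 km/(111 km + 2.7 km) = 2.62 g/cm³.

2.62 g/cm³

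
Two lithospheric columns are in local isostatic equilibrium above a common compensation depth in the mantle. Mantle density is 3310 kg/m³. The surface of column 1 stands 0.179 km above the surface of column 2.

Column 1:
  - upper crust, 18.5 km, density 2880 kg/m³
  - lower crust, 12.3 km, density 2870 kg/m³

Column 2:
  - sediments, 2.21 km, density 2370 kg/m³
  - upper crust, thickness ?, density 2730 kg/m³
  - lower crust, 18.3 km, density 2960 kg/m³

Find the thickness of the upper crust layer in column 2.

7.4 km

Take the compensation level at the base of the deeper column (depth z_c below the surface of column 1) and equate Σ ρ_i t_i down to z_c; mantle fills any gap and the z_c terms cancel.
Column 1: 18.5×2880 + 12.3×2870 + (z_c − 30.8)×3310
Column 2: 0.179×0 + 2.21×2370 + x×2730 + 18.3×2960 + (z_c − 0.179 − 20.51 − x)×3310
The z_c×3310 term appears on both sides and cancels. Collect the known terms of each column as K = Σ(ρt)_known − 3310 × (depth of known layers): K_1 = 88581 − 3310×30.8 = −13367; K_2 = 59405.7 − 3310×(0.179 + 20.51) = −9074.89.
Balance: K_1 = K_2 − x×(3310 − 2730), so x = (K_2 − K_1)/(3310 − 2730) = 4292.11/580 = 7.4 km.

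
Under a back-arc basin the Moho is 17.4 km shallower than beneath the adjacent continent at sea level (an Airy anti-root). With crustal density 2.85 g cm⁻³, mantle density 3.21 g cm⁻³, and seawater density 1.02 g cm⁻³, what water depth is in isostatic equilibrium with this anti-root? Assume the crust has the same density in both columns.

3.42 km

Replacing a thickness d of crust by seawater at the top must be balanced by replacing crust with mantle at the base: d (ρ_c − ρ_w) = a (ρ_m − ρ_c).
d = a (ρ_m − ρ_c)/(ρ_c − ρ_w) = 17.4 km × 0.36/1.83 = 3.42 km.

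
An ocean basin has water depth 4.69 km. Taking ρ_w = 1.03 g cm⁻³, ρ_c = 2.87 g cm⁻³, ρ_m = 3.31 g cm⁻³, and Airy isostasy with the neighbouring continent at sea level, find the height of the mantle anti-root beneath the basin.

19.6 km

Isostatic balance requires: replacing crust with seawater at the top is compensated by replacing crust with mantle at the base: d (ρ_c − ρ_w) = a (ρ_m − ρ_c).
a = d (ρ_c − ρ_w)/(ρ_m − ρ_c) = 4.69 km × 1.84/0.44 = 19.6 km.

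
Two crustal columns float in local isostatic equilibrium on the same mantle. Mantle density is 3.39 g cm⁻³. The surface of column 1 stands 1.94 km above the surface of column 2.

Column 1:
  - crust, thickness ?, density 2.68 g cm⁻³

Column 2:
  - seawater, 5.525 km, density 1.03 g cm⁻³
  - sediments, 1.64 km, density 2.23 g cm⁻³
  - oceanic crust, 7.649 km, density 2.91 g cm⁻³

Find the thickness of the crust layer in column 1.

35.5 km

Take the compensation level at the base of the deeper column (depth z_c below the surface of column 1) and equate Σ ρ_i t_i down to z_c; mantle fills any gap and the z_c terms cancel.
Column 1: x×2.68 + (z_c − 0 − x)×3.39
Column 2: 1.94×0 + 5.525×1.03 + 1.64×2.23 + 7.649×2.91 + (z_c − 1.94 − 14.814)×3.39
The z_c×3.39 term appears on both sides and cancels. Collect the known terms of each column as K = Σ(ρt)_known − 3.39 × (depth of known layers): K_1 = 0 − 3.39×0 = 0; K_2 = 31.60654 − 3.39×(1.94 + 14.814) = −25.18952.
Balance: K_1 − x×(3.39 − 2.68) = K_2, so x = (K_1 − K_2)/(3.39 − 2.68) = 25.1895/0.71 = 35.5 km.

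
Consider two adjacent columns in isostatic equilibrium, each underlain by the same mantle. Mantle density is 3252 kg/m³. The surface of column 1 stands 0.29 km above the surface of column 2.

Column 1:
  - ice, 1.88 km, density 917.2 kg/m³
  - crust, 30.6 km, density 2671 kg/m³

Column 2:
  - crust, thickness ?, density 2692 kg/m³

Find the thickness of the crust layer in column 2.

37.9 km

Take the compensation level at the base of the deeper column (depth z_c below the surface of column 1) and equate Σ ρ_i t_i down to z_c; mantle fills any gap and the z_c terms cancel.
Column 1: 1.88×917.2 + 30.6×2671 + (z_c − 32.48)×3252
Column 2: 0.29×0 + x×2692 + (z_c − 0.29 − 0 − x)×3252
The z_c×3252 term appears on both sides and cancels. Collect the known terms of each column as K = Σ(ρt)_known − 3252 × (depth of known layers): K_1 = 83456.936 − 3252×32.48 = −22168.024; K_2 = 0 − 3252×(0.29 + 0) = −943.08.
Balance: K_1 = K_2 − x×(3252 − 2692), so x = (K_2 − K_1)/(3252 − 2692) = 21224.9/560 = 37.9 km.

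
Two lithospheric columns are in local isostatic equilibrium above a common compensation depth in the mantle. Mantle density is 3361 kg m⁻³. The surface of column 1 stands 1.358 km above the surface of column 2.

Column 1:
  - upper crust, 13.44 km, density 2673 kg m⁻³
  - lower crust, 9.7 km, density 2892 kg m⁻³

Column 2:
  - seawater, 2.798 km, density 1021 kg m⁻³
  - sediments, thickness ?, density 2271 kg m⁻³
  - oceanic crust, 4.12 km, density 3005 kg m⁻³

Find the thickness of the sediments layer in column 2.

1.12 km

Take the compensation level at the base of the deeper column (depth z_c below the surface of column 1) and equate Σ ρ_i t_i down to z_c; mantle fills any gap and the z_c terms cancel.
Column 1: 13.44×2673 + 9.7×2892 + (z_c − 23.14)×3361
Column 2: 1.358×0 + 2.798×1021 + x×2271 + 4.12×3005 + (z_c − 1.358 − 6.918 − x)×3361
The z_c×3361 term appears on both sides and cancels. Collect the known terms of each column as K = Σ(ρt)_known − 3361 × (depth of known layers): K_1 = 63977.52 − 3361×23.14 = −13796.02; K_2 = 15237.358 − 3361×(1.358 + 6.918) = −12578.278.
Balance: K_1 = K_2 − x×(3361 − 2271), so x = (K_2 − K_1)/(3361 − 2271) = 1217.74/1090 = 1.12 km.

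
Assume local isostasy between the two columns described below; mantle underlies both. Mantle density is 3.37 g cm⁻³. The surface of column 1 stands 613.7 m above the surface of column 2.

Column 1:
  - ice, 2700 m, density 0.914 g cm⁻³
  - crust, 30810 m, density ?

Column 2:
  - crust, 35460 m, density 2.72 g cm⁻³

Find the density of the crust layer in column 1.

Take the compensation level at the base of the deeper column (depth z_c below the surface of column 1) and equate Σ ρ_i t_i down to z_c; mantle fills any gap and the z_c terms cancel.
Column 1: 2700×0.914 + 30810×ρ + (z_c − 33510)×3.37
Column 2: 613.7×0 + 35460×2.72 + (z_c − 613.7 − 35460)×3.37
The z_c×3.37 term appears on both sides and cancels. Collect the known terms of each column as K = Σ(ρt)_known − 3.37 × (depth of known layers): K_1 = 2467.8 − 3.37×33510 = −110460.9; K_2 = 96451.2 − 3.37×(613.7 + 35460) = −25117.169.
Balance: K_1 + 30810×ρ = K_2, so ρ = (K_2 − K_1)/30810 = 85343.7/30810 = 2.77 g cm⁻³.

2.77 g cm⁻³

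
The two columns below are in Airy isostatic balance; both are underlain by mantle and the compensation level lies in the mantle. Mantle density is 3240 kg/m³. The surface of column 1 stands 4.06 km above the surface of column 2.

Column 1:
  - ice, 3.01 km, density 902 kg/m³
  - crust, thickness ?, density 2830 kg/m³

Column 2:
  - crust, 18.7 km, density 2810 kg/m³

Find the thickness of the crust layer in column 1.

Take the compensation level at the base of the deeper column (depth z_c below the surface of column 1) and equate Σ ρ_i t_i down to z_c; mantle fills any gap and the z_c terms cancel.
Column 1: 3.01×902 + x×2830 + (z_c − 3.01 − x)×3240
Column 2: 4.06×0 + 18.7×2810 + (z_c − 4.06 − 18.7)×3240
The z_c×3240 term appears on both sides and cancels. Collect the known terms of each column as K = Σ(ρt)_known − 3240 × (depth of known layers): K_1 = 2715.02 − 3240×3.01 = −7037.38; K_2 = 52547 − 3240×(4.06 + 18.7) = −21195.4.
Balance: K_1 − x×(3240 − 2830) = K_2, so x = (K_1 − K_2)/(3240 − 2830) = 14158/410 = 34.5 km.

34.5 km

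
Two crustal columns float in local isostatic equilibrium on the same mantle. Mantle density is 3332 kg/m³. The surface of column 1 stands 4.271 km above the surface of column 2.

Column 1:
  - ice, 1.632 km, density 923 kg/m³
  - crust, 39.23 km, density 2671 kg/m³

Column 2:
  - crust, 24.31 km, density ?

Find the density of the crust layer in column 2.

2690 kg/m³

Take the compensation level at the base of the deeper column (depth z_c below the surface of column 1) and equate Σ ρ_i t_i down to z_c; mantle fills any gap and the z_c terms cancel.
Column 1: 1.632×923 + 39.23×2671 + (z_c − 40.862)×3332
Column 2: 4.271×0 + 24.31×ρ + (z_c − 4.271 − 24.31)×3332
The z_c×3332 term appears on both sides and cancels. Collect the known terms of each column as K = Σ(ρt)_known − 3332 × (depth of known layers): K_1 = 106289.666 − 3332×40.862 = −29862.518; K_2 = 0 − 3332×(4.271 + 24.31) = −95231.892.
Balance: K_1 = K_2 + 24.31×ρ, so ρ = (K_1 − K_2)/24.31 = 65369.4/24.31 = 2690 kg/m³.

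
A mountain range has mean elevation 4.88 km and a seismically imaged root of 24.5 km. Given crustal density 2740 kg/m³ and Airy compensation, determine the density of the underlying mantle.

Airy balance: ρ_c h = (ρ_m − ρ_c) r → ρ_m = ρ_c (1 + h/r).
ρ_m = 2740 × (1 + 4.88 km/24.5 km) = 3290 kg/m³.

3290 kg/m³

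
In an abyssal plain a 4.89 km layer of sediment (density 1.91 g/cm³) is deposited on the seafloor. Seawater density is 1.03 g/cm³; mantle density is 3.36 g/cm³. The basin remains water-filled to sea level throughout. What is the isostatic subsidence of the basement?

1.85 km

Submarine loading: the sediment displaces seawater, and the subsidence is in turn flooded, so s (ρ_m − ρ_w) = t (ρ_sed − ρ_w).
s = 4.89 km × (1.91 − 1.03) / (3.36 − 1.03) = 1.85 km.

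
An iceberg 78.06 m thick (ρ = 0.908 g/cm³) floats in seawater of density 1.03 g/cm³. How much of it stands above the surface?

Floating equilibrium: submerged depth d = t ρ_obj/ρ_fluid = 78.06 m × 0.908/1.03 = 68.81 m.
Freeboard = t − d = 78.06 m − 68.81 m = 9.25 m.

9.25 m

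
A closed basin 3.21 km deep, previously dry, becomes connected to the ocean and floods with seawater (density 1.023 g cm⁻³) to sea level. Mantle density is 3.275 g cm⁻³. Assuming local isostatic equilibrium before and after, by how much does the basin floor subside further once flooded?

1.46 km

After flooding the water column is d + s deep. Its weight must equal the weight of mantle displaced by the extra subsidence s: (d + s) ρ_w = s ρ_m.
s = d ρ_w / (ρ_m − ρ_w) = 3.21 km × 1.023/(3.275 − 1.023) = 1.46 km.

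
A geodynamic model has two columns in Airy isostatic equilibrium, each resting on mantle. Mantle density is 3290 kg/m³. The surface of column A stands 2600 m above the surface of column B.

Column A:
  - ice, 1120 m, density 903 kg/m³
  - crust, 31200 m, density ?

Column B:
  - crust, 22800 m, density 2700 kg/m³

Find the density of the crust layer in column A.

2670 kg/m³

Take the compensation level at the base of the deeper column (depth z_c below the surface of column A) and equate Σ ρ_i t_i down to z_c; mantle fills any gap and the z_c terms cancel.
Column A: 1120×903 + 31200×ρ + (z_c − 32320)×3290
Column B: 2600×0 + 22800×2700 + (z_c − 2600 − 22800)×3290
The z_c×3290 term appears on both sides and cancels. Collect the known terms of each column as K = Σ(ρt)_known − 3290 × (depth of known layers): K_A = 1011360 − 3290×32320 = −105321440; K_B = 61560000 − 3290×(2600 + 22800) = −22006000.
Balance: K_A + 31200×ρ = K_B, so ρ = (K_B − K_A)/31200 = 83315400/31200 = 2670 kg/m³.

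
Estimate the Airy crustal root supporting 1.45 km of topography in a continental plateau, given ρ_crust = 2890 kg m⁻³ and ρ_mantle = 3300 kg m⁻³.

10.2 km

For local isostatic compensation: the weight of the topography is balanced by the buoyancy of the root, ρ_c h = (ρ_m − ρ_c) r.
r = h · ρ_c / (ρ_m − ρ_c) = 1.45 km × 2890 / (3300 − 2890) = 10.2 km.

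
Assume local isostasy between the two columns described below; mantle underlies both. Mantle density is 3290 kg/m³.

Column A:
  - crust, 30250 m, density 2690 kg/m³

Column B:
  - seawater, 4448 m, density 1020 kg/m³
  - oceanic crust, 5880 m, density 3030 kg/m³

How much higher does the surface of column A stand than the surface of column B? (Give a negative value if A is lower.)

1980 m

For any compensation level in the mantle, the mantle terms cancel and isostasy reduces to e = (Σt_A − Σt_B) − (Σ(ρt)_A − Σ(ρt)_B) / ρ_m.
Σt_A = 30250 m; Σt_B = 10328 m; Σ(ρt)_A = 81372500; Σ(ρt)_B = 22353360 (in m·kg/m³).
e = (30250 − 10328) − (81372500 − 22353360) / 3290 = 1980 m.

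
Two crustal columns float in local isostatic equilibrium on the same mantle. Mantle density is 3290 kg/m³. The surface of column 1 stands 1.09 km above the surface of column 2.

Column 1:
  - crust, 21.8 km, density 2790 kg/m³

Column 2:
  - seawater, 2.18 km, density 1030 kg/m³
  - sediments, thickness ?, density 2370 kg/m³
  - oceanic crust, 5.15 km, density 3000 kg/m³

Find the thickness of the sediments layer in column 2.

Take the compensation level at the base of the deeper column (depth z_c below the surface of column 1) and equate Σ ρ_i t_i down to z_c; mantle fills any gap and the z_c terms cancel.
Column 1: 21.8×2790 + (z_c − 21.8)×3290
Column 2: 1.09×0 + 2.18×1030 + x×2370 + 5.15×3000 + (z_c − 1.09 − 7.33 − x)×3290
The z_c×3290 term appears on both sides and cancels. Collect the known terms of each column as K = Σ(ρt)_known − 3290 × (depth of known layers): K_1 = 60822 − 3290×21.8 = −10900; K_2 = 17695.4 − 3290×(1.09 + 7.33) = −10006.4.
Balance: K_1 = K_2 − x×(3290 − 2370), so x = (K_2 − K_1)/(3290 − 2370) = 893.6/920 = 0.971 km.

0.971 km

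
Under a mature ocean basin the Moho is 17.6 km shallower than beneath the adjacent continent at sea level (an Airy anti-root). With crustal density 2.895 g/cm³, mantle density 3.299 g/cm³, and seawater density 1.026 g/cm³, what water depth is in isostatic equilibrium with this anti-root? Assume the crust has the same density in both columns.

3.8 km

Replacing a thickness d of crust by seawater at the top must be balanced by replacing crust with mantle at the base: d (ρ_c − ρ_w) = a (ρ_m − ρ_c).
d = a (ρ_m − ρ_c)/(ρ_c − ρ_w) = 17.6 km × 0.404/1.869 = 3.8 km.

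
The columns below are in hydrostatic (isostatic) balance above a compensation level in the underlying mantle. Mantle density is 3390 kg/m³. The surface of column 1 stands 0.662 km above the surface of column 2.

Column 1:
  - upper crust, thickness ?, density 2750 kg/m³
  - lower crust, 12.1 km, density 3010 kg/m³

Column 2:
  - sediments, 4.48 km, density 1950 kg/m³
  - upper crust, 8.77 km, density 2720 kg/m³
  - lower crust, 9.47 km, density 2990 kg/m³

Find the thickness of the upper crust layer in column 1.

21.5 km

Take the compensation level at the base of the deeper column (depth z_c below the surface of column 1) and equate Σ ρ_i t_i down to z_c; mantle fills any gap and the z_c terms cancel.
Column 1: x×2750 + 12.1×3010 + (z_c − 12.1 − x)×3390
Column 2: 0.662×0 + 4.48×1950 + 8.77×2720 + 9.47×2990 + (z_c − 0.662 − 22.72)×3390
The z_c×3390 term appears on both sides and cancels. Collect the known terms of each column as K = Σ(ρt)_known − 3390 × (depth of known layers): K_1 = 36421 − 3390×12.1 = −4598; K_2 = 60905.7 − 3390×(0.662 + 22.72) = −18359.28.
Balance: K_1 − x×(3390 − 2750) = K_2, so x = (K_1 − K_2)/(3390 − 2750) = 13761.3/640 = 21.5 km.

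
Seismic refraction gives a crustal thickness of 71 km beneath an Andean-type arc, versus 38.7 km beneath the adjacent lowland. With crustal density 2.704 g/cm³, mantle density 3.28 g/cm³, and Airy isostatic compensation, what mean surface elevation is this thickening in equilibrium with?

5.67 km

Excess crust Δ = 71 km − 38.7 km = 32.3 km, split between elevation h and root r with h + r = Δ.
Airy balance ρ_c h = (ρ_m − ρ_c) r gives r = h ρ_c/(ρ_m − ρ_c), so h (1 + ρ_c/(ρ_m − ρ_c)) = Δ, i.e. h = Δ (ρ_m − ρ_c)/ρ_m.
h = 32.3 km × 0.576/3.28 = 5.67 km.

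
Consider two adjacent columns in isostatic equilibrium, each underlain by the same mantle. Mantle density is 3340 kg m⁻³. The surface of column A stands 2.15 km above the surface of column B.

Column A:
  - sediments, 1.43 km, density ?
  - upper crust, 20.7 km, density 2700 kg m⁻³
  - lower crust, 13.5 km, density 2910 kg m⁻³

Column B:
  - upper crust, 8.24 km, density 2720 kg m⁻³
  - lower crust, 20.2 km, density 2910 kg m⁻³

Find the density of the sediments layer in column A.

Take the compensation level at the base of the deeper column (depth z_c below the surface of column A) and equate Σ ρ_i t_i down to z_c; mantle fills any gap and the z_c terms cancel.
Column A: 1.43×ρ + 20.7×2700 + 13.5×2910 + (z_c − 35.63)×3340
Column B: 2.15×0 + 8.24×2720 + 20.2×2910 + (z_c − 2.15 − 28.44)×3340
The z_c×3340 term appears on both sides and cancels. Collect the known terms of each column as K = Σ(ρt)_known − 3340 × (depth of known layers): K_A = 95175 − 3340×35.63 = −23829.2; K_B = 81194.8 − 3340×(2.15 + 28.44) = −20975.8.
Balance: K_A + 1.43×ρ = K_B, so ρ = (K_B − K_A)/1.43 = 2853.4/1.43 = 2000 kg m⁻³.

2000 kg m⁻³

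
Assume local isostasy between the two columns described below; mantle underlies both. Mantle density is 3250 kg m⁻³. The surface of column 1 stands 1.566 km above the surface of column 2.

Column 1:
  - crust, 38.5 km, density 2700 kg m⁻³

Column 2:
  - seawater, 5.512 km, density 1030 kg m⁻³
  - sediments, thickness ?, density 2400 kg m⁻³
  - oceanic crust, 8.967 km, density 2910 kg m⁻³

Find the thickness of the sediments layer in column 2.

Take the compensation level at the base of the deeper column (depth z_c below the surface of column 1) and equate Σ ρ_i t_i down to z_c; mantle fills any gap and the z_c terms cancel.
Column 1: 38.5×2700 + (z_c − 38.5)×3250
Column 2: 1.566×0 + 5.512×1030 + x×2400 + 8.967×2910 + (z_c − 1.566 − 14.479 − x)×3250
The z_c×3250 term appears on both sides and cancels. Collect the known terms of each column as K = Σ(ρt)_known − 3250 × (depth of known layers): K_1 = 103950 − 3250×38.5 = −21175; K_2 = 31771.33 − 3250×(1.566 + 14.479) = −20374.92.
Balance: K_1 = K_2 − x×(3250 − 2400), so x = (K_2 − K_1)/(3250 − 2400) = 800.08/850 = 0.941 km.

0.941 km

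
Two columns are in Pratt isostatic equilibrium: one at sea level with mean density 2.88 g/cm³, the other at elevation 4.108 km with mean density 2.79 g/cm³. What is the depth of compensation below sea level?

ρ_ref D = ρ (D + h) → D (ρ_ref − ρ) = ρ h.
D = ρ h/(ρ_ref − ρ) = 2.79 × 4.108 km/(2.88 − 2.79) = 127 km.

127 km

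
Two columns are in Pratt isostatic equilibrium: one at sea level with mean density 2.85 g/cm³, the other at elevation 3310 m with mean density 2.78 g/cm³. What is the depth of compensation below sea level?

ρ_ref D = ρ (D + h) → D (ρ_ref − ρ) = ρ h.
D = ρ h/(ρ_ref − ρ) = 2.78 × 3310 m/(2.85 − 2.78) = 131000 m.

131000 m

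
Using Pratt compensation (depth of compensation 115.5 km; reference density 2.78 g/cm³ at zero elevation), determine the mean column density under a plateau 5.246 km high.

2.66 g/cm³

Pratt balance: ρ_ref D = ρ (D + h).
ρ = ρ_ref D/(D + h) = 2.78 × 115.5 km/(115.5 km + 5.246 km) = 2.66 g/cm³.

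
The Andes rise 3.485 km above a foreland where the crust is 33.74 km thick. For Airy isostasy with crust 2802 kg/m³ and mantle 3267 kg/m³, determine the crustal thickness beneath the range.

Root depth r = h ρ_c / (ρ_m − ρ_c) = 3.485 km × 2802 / 465 = 21 km.
Total thickness = T + h + r = 33.74 km + 3.485 km + 21 km = 58.2 km.

58.2 km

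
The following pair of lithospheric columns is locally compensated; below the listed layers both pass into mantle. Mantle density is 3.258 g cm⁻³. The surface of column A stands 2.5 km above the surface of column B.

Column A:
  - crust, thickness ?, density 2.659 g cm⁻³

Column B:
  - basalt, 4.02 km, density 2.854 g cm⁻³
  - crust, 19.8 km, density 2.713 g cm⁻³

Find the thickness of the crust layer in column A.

34.3 km

Take the compensation level at the base of the deeper column (depth z_c below the surface of column A) and equate Σ ρ_i t_i down to z_c; mantle fills any gap and the z_c terms cancel.
Column A: x×2.659 + (z_c − 0 − x)×3.258
Column B: 2.5×0 + 4.02×2.854 + 19.8×2.713 + (z_c − 2.5 − 23.82)×3.258
The z_c×3.258 term appears on both sides and cancels. Collect the known terms of each column as K = Σ(ρt)_known − 3.258 × (depth of known layers): K_A = 0 − 3.258×0 = 0; K_B = 65.19048 − 3.258×(2.5 + 23.82) = −20.56008.
Balance: K_A − x×(3.258 − 2.659) = K_B, so x = (K_A − K_B)/(3.258 − 2.659) = 20.5601/0.599 = 34.3 km.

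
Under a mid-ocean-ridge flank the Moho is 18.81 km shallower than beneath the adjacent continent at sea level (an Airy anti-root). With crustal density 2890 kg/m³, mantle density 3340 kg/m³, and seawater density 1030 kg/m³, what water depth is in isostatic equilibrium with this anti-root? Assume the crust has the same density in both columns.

4.55 km

Replacing a thickness d of crust by seawater at the top must be balanced by replacing crust with mantle at the base: d (ρ_c − ρ_w) = a (ρ_m − ρ_c).
d = a (ρ_m − ρ_c)/(ρ_c − ρ_w) = 18.81 km × 450/1860 = 4.55 km.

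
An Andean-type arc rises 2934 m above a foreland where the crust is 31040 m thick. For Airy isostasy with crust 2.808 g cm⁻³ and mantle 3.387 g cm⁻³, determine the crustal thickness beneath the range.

48200 m

Root depth r = h ρ_c / (ρ_m − ρ_c) = 2934 m × 2.808 / 0.579 = 14230 m.
Total thickness = T + h + r = 31040 m + 2934 m + 14230 m = 48200 m.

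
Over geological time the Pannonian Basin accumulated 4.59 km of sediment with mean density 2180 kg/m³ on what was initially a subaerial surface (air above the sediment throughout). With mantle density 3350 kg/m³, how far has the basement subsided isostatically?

Subaerial load: s = t ρ_sed / ρ_m = 4.59 km × 2180/3350 = 2.99 km.

2.99 km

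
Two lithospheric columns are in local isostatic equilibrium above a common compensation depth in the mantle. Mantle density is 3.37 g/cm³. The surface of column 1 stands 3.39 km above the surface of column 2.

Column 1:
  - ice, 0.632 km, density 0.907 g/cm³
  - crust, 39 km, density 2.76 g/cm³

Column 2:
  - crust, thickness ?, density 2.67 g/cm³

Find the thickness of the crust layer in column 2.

Take the compensation level at the base of the deeper column (depth z_c below the surface of column 1) and equate Σ ρ_i t_i down to z_c; mantle fills any gap and the z_c terms cancel.
Column 1: 0.632×0.907 + 39×2.76 + (z_c − 39.632)×3.37
Column 2: 3.39×0 + x×2.67 + (z_c − 3.39 − 0 − x)×3.37
The z_c×3.37 term appears on both sides and cancels. Collect the known terms of each column as K = Σ(ρt)_known − 3.37 × (depth of known layers): K_1 = 108.213224 − 3.37×39.632 = −25.346616; K_2 = 0 − 3.37×(3.39 + 0) = −11.4243.
Balance: K_1 = K_2 − x×(3.37 − 2.67), so x = (K_2 − K_1)/(3.37 − 2.67) = 13.9223/0.7 = 19.9 km.

19.9 km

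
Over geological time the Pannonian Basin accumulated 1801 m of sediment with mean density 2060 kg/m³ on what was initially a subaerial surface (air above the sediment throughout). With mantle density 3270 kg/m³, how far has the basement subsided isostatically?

1130 m

Subaerial load: s = t ρ_sed / ρ_m = 1801 m × 2060/3270 = 1130 m.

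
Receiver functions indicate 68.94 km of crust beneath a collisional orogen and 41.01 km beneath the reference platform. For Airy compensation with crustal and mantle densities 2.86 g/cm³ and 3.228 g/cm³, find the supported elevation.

3.18 km

Excess crust Δ = 68.94 km − 41.01 km = 27.93 km, split between elevation h and root r with h + r = Δ.
Airy balance ρ_c h = (ρ_m − ρ_c) r gives r = h ρ_c/(ρ_m − ρ_c), so h (1 + ρ_c/(ρ_m − ρ_c)) = Δ, i.e. h = Δ (ρ_m − ρ_c)/ρ_m.
h = 27.93 km × 0.368/3.228 = 3.18 km.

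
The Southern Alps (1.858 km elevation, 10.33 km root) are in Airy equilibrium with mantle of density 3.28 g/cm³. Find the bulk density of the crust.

2.78 g/cm³

ρ_c h = (ρ_m − ρ_c) r → ρ_c (h + r) = ρ_m r → ρ_c = ρ_m r / (h + r).
ρ_c = 3.28 × 10.33 km / (1.858 km + 10.33 km) = 2.78 g/cm³.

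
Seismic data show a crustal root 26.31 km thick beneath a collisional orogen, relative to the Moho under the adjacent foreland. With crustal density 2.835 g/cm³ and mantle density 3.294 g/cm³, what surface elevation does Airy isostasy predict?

4.26 km

For local isostatic compensation: ρ_c h = (ρ_m − ρ_c) r.
h = r (ρ_m − ρ_c) / ρ_c = 26.31 km × (3.294 − 2.835) / 2.835 = 4.26 km.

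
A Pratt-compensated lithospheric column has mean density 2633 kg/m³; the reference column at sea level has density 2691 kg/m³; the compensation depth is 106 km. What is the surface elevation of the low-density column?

ρ_ref D = ρ (D + h) → h = D (ρ_ref − ρ)/ρ.
h = 106 km × (2691 − 2633)/2633 = 2.33 km.

2.33 km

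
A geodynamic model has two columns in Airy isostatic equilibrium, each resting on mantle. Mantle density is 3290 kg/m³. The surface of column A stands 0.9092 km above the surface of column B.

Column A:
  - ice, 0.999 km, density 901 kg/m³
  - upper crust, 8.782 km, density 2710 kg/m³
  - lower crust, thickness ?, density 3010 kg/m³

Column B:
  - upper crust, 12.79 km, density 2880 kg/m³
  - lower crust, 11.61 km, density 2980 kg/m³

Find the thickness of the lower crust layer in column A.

15.6 km

Take the compensation level at the base of the deeper column (depth z_c below the surface of column A) and equate Σ ρ_i t_i down to z_c; mantle fills any gap and the z_c terms cancel.
Column A: 0.999×901 + 8.782×2710 + x×3010 + (z_c − 9.781 − x)×3290
Column B: 0.9092×0 + 12.79×2880 + 11.61×2980 + (z_c − 0.9092 − 24.4)×3290
The z_c×3290 term appears on both sides and cancels. Collect the known terms of each column as K = Σ(ρt)_known − 3290 × (depth of known layers): K_A = 24699.319 − 3290×9.781 = −7480.171; K_B = 71433 − 3290×(0.9092 + 24.4) = −11834.268.
Balance: K_A − x×(3290 − 3010) = K_B, so x = (K_A − K_B)/(3290 − 3010) = 4354.1/280 = 15.6 km.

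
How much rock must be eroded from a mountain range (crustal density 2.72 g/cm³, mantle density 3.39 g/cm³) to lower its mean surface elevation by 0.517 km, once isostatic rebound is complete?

2.62 km

Net drop Δ = e − u = e − e ρ_c/ρ_m = e (ρ_m − ρ_c)/ρ_m.
e = Δ ρ_m/(ρ_m − ρ_c) = 0.517 km × 3.39/0.67 = 2.62 km.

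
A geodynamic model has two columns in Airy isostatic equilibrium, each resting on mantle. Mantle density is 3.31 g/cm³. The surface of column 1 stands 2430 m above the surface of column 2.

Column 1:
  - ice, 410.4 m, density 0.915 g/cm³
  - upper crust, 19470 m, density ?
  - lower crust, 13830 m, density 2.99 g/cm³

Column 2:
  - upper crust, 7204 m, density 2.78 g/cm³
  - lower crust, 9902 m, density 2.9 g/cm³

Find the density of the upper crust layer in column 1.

Take the compensation level at the base of the deeper column (depth z_c below the surface of column 1) and equate Σ ρ_i t_i down to z_c; mantle fills any gap and the z_c terms cancel.
Column 1: 410.4×0.915 + 19470×ρ + 13830×2.99 + (z_c − 33710.4)×3.31
Column 2: 2430×0 + 7204×2.78 + 9902×2.9 + (z_c − 2430 − 17106)×3.31
The z_c×3.31 term appears on both sides and cancels. Collect the known terms of each column as K = Σ(ρt)_known − 3.31 × (depth of known layers): K_1 = 41727.216 − 3.31×33710.4 = −69854.208; K_2 = 48742.92 − 3.31×(2430 + 17106) = −15921.24.
Balance: K_1 + 19470×ρ = K_2, so ρ = (K_2 − K_1)/19470 = 53933/19470 = 2.77 g/cm³.

2.77 g/cm³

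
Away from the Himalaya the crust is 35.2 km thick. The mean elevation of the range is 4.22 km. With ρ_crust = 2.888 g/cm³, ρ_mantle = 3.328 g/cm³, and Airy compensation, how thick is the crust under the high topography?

Root depth r = h ρ_c / (ρ_m − ρ_c) = 4.22 km × 2.888 / 0.44 = 27.7 km.
Total thickness = T + h + r = 35.2 km + 4.22 km + 27.7 km = 67.1 km.

67.1 km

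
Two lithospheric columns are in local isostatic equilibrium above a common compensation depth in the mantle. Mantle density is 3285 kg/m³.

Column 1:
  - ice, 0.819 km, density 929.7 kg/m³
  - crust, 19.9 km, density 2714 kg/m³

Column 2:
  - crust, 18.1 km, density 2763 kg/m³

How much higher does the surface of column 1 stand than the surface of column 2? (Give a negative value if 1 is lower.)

1.17 km

For any compensation level in the mantle, the mantle terms cancel and isostasy reduces to e = (Σt_1 − Σt_2) − (Σ(ρt)_1 − Σ(ρt)_2) / ρ_m.
Σt_1 = 20.719 km; Σt_2 = 18.1 km; Σ(ρt)_1 = 54770.0243; Σ(ρt)_2 = 50010.3 (in km·kg/m³).
e = (20.719 − 18.1) − (54770.0243 − 50010.3) / 3285 = 1.17 km.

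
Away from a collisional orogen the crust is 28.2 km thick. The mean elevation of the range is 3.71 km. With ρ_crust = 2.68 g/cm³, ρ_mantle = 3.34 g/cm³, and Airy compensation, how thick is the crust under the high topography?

47 km

Root depth r = h ρ_c / (ρ_m − ρ_c) = 3.71 km × 2.68 / 0.66 = 15.06 km.
Total thickness = T + h + r = 28.2 km + 3.71 km + 15.06 km = 47 km.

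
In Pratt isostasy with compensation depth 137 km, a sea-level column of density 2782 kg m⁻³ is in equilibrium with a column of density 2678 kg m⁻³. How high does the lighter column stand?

5.32 km

ρ_ref D = ρ (D + h) → h = D (ρ_ref − ρ)/ρ.
h = 137 km × (2782 − 2678)/2678 = 5.32 km.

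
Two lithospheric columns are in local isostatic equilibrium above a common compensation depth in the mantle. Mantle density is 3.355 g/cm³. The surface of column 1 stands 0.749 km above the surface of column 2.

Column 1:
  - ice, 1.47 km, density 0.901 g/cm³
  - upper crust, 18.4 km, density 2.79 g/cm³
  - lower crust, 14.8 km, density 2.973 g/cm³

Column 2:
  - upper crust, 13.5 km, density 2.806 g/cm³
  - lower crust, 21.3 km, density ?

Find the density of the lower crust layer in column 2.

Take the compensation level at the base of the deeper column (depth z_c below the surface of column 1) and equate Σ ρ_i t_i down to z_c; mantle fills any gap and the z_c terms cancel.
Column 1: 1.47×0.901 + 18.4×2.79 + 14.8×2.973 + (z_c − 34.67)×3.355
Column 2: 0.749×0 + 13.5×2.806 + 21.3×ρ + (z_c − 0.749 − 34.8)×3.355
The z_c×3.355 term appears on both sides and cancels. Collect the known terms of each column as K = Σ(ρt)_known − 3.355 × (depth of known layers): K_1 = 96.66087 − 3.355×34.67 = −19.65698; K_2 = 37.881 − 3.355×(0.749 + 34.8) = −81.385895.
Balance: K_1 = K_2 + 21.3×ρ, so ρ = (K_1 − K_2)/21.3 = 61.7289/21.3 = 2.9 g/cm³.

2.9 g/cm³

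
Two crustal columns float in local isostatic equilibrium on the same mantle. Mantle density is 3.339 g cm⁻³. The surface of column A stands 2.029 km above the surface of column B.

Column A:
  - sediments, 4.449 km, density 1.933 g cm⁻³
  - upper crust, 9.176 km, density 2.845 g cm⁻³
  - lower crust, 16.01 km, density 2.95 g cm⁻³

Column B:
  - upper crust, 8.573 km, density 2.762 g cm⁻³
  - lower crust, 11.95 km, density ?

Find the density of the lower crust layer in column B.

2.9 g cm⁻³

Take the compensation level at the base of the deeper column (depth z_c below the surface of column A) and equate Σ ρ_i t_i down to z_c; mantle fills any gap and the z_c terms cancel.
Column A: 4.449×1.933 + 9.176×2.845 + 16.01×2.95 + (z_c − 29.635)×3.339
Column B: 2.029×0 + 8.573×2.762 + 11.95×ρ + (z_c − 2.029 − 20.523)×3.339
The z_c×3.339 term appears on both sides and cancels. Collect the known terms of each column as K = Σ(ρt)_known − 3.339 × (depth of known layers): K_A = 81.935137 − 3.339×29.635 = −17.016128; K_B = 23.678626 − 3.339×(2.029 + 20.523) = −51.622502.
Balance: K_A = K_B + 11.95×ρ, so ρ = (K_A − K_B)/11.95 = 34.6064/11.95 = 2.9 g cm⁻³.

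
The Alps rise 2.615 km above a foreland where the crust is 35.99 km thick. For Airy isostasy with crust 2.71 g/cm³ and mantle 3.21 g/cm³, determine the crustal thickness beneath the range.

Root depth r = h ρ_c / (ρ_m − ρ_c) = 2.615 km × 2.71 / 0.5 = 14.17 km.
Total thickness = T + h + r = 35.99 km + 2.615 km + 14.17 km = 52.8 km.

52.8 km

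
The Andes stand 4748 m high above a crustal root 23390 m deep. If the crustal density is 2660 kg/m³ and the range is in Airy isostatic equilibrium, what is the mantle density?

Airy balance: ρ_c h = (ρ_m − ρ_c) r → ρ_m = ρ_c (1 + h/r).
ρ_m = 2660 × (1 + 4748 m/23390 m) = 3200 kg/m³.

3200 kg/m³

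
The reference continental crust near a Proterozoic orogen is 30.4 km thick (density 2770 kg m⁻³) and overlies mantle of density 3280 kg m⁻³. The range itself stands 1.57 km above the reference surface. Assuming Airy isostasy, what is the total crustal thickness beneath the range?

Root depth r = h ρ_c / (ρ_m − ρ_c) = 1.57 km × 2770 / 510 = 8.527 km.
Total thickness = T + h + r = 30.4 km + 1.57 km + 8.527 km = 40.5 km.

40.5 km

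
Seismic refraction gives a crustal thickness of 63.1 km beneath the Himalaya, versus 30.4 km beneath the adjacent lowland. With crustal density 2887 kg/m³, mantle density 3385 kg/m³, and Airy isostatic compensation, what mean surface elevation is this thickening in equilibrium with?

4.81 km

Excess crust Δ = 63.1 km − 30.4 km = 32.7 km, split between elevation h and root r with h + r = Δ.
Airy balance ρ_c h = (ρ_m − ρ_c) r gives r = h ρ_c/(ρ_m − ρ_c), so h (1 + ρ_c/(ρ_m − ρ_c)) = Δ, i.e. h = Δ (ρ_m − ρ_c)/ρ_m.
h = 32.7 km × 498/3385 = 4.81 km.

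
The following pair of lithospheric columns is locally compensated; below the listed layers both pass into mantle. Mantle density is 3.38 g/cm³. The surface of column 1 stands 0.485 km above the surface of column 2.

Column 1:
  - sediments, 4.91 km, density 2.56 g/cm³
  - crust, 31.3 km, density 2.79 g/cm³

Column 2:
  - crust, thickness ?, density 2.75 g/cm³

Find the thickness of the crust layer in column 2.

33.1 km

Take the compensation level at the base of the deeper column (depth z_c below the surface of column 1) and equate Σ ρ_i t_i down to z_c; mantle fills any gap and the z_c terms cancel.
Column 1: 4.91×2.56 + 31.3×2.79 + (z_c − 36.21)×3.38
Column 2: 0.485×0 + x×2.75 + (z_c − 0.485 − 0 − x)×3.38
The z_c×3.38 term appears on both sides and cancels. Collect the known terms of each column as K = Σ(ρt)_known − 3.38 × (depth of known layers): K_1 = 99.8966 − 3.38×36.21 = −22.4932; K_2 = 0 − 3.38×(0.485 + 0) = −1.6393.
Balance: K_1 = K_2 − x×(3.38 − 2.75), so x = (K_2 − K_1)/(3.38 − 2.75) = 20.8539/0.63 = 33.1 km.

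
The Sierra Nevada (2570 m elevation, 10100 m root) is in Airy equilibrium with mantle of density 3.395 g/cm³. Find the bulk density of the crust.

2.71 g/cm³

ρ_c h = (ρ_m − ρ_c) r → ρ_c (h + r) = ρ_m r → ρ_c = ρ_m r / (h + r).
ρ_c = 3.395 × 10100 m / (2570 m + 10100 m) = 2.71 g/cm³.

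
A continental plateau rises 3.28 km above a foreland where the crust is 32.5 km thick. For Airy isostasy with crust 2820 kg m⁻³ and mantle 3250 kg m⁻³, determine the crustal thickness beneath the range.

Root depth r = h ρ_c / (ρ_m − ρ_c) = 3.28 km × 2820 / 430 = 21.51 km.
Total thickness = T + h + r = 32.5 km + 3.28 km + 21.51 km = 57.3 km.

57.3 km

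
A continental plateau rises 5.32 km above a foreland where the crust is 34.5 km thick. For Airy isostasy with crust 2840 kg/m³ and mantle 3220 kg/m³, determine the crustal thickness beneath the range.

Root depth r = h ρ_c / (ρ_m − ρ_c) = 5.32 km × 2840 / 380 = 39.76 km.
Total thickness = T + h + r = 34.5 km + 5.32 km + 39.76 km = 79.6 km.

79.6 km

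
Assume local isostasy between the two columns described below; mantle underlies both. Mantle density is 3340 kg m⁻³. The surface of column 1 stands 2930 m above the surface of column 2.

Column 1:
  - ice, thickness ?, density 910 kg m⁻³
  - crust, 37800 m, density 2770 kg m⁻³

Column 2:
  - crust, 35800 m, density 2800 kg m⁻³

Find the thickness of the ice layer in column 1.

Take the compensation level at the base of the deeper column (depth z_c below the surface of column 1) and equate Σ ρ_i t_i down to z_c; mantle fills any gap and the z_c terms cancel.
Column 1: x×910 + 37800×2770 + (z_c − 37800 − x)×3340
Column 2: 2930×0 + 35800×2800 + (z_c − 2930 − 35800)×3340
The z_c×3340 term appears on both sides and cancels. Collect the known terms of each column as K = Σ(ρt)_known − 3340 × (depth of known layers): K_1 = 104706000 − 3340×37800 = −21546000; K_2 = 100240000 − 3340×(2930 + 35800) = −29118200.
Balance: K_1 − x×(3340 − 910) = K_2, so x = (K_1 − K_2)/(3340 − 910) = 7572200/2430 = 3120 m.

3120 m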